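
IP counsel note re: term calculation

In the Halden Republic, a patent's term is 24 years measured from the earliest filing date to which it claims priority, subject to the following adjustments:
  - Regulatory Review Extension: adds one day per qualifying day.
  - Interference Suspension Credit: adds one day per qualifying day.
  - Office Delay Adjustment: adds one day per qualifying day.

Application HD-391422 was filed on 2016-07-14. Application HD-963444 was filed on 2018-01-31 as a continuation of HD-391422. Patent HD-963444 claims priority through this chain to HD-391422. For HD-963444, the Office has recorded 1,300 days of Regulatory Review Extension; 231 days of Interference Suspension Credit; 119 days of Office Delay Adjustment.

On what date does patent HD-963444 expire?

January 19, 2045

Earliest priority filing: 14 July 2016.
Base term: 14 July 2016 + 24 years → 14 July 2040.
Regulatory Review Extension: +1300 days → 4 February 2044.
Interference Suspension Credit: +231 days → 22 September 2044.
Office Delay Adjustment: +119 days → 19 January 2045.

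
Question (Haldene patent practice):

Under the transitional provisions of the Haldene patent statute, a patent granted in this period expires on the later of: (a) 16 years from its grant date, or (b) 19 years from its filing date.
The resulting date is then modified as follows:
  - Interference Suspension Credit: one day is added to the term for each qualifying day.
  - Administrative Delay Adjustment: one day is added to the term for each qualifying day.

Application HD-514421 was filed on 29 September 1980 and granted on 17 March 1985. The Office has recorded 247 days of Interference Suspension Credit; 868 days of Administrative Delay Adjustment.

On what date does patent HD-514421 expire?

(a) grant + 16 years → 17 March 2001.
(b) filing + 19 years → 29 September 1999.
Later of the two: 17 March 2001.
Interference Suspension Credit: +247 days → 19 November 2001.
Administrative Delay Adjustment: +868 days → 5 April 2004.

2004-04-05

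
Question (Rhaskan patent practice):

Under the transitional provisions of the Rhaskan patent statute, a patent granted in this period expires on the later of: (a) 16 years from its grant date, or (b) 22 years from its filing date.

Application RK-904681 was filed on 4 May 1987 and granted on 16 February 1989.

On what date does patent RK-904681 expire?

May 4, 2009

(a) grant + 16 years → 16 February 2005.
(b) filing + 22 years → 4 May 2009.
Later of the two: 4 May 2009.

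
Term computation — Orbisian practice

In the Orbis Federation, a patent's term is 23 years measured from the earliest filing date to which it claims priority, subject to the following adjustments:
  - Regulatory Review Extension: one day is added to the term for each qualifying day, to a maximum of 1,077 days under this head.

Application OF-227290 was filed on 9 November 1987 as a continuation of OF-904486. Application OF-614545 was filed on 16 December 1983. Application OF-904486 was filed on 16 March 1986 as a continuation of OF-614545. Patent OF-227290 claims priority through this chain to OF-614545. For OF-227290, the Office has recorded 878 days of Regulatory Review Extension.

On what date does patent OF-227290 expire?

Earliest priority filing: 16 December 1983.
Base term: 16 December 1983 + 23 years → 16 December 2006.
Regulatory Review Extension: 878 days (within the 1077-day cap) → +878 days → 12 May 2009.

2009-05-12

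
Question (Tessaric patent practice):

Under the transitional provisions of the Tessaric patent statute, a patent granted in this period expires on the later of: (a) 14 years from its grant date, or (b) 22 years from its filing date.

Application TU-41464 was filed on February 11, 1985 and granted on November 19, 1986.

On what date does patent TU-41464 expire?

2007-02-11

(a) grant + 14 years → 19 November 2000.
(b) filing + 22 years → 11 February 2007.
Later of the two: 11 February 2007.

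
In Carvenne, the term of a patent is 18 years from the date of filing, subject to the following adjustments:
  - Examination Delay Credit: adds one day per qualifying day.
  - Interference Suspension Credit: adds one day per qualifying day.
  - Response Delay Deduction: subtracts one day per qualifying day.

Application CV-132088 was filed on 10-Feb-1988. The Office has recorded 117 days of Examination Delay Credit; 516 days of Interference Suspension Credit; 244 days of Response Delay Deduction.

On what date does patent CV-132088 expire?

March 6, 2007

Base term: filing date + 18 years → 10 February 2006.
Examination Delay Credit: +117 days → 7 June 2006.
Interference Suspension Credit: +516 days → 5 November 2007.
Response Delay Deduction: −244 days → 6 March 2007.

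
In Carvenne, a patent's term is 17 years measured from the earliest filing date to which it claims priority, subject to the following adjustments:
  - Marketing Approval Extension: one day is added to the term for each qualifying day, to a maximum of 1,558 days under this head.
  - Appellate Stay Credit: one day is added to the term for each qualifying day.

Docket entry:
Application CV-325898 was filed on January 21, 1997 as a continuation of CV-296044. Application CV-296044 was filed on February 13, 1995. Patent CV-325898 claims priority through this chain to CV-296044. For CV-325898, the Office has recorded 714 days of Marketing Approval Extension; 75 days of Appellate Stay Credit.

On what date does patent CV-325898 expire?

April 12, 2014

Earliest priority filing: 13 February 1995.
Base term: 13 February 1995 + 17 years → 13 February 2012.
Marketing Approval Extension: 714 days (within the 1558-day cap) → +714 days → 27 January 2014.
Appellate Stay Credit: +75 days → 12 April 2014.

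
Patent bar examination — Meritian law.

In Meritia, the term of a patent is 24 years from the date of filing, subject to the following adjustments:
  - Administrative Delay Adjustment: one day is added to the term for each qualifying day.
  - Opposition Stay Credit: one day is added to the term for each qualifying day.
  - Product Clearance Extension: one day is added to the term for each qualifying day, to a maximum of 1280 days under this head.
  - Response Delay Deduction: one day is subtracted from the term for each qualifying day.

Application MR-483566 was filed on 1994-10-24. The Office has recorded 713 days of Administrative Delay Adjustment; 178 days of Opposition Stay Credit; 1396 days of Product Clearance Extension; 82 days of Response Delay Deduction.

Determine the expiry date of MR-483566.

Base term: filing date + 24 years → 24 October 2018.
Administrative Delay Adjustment: +713 days → 6 October 2020.
Opposition Stay Credit: +178 days → 2 April 2021.
Product Clearance Extension: 1396 days claimed exceeds the 1280-day cap, so +1280 days → 3 October 2024.
Response Delay Deduction: −82 days → 13 July 2024.

July 13, 2024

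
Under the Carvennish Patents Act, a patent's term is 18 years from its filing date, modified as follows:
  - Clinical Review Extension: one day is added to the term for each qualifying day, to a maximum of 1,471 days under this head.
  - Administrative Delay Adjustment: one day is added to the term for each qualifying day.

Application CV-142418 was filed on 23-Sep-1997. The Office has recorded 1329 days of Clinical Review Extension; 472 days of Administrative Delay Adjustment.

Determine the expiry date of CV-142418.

August 28, 2020

Base term: filing date + 18 years → 23 September 2015.
Clinical Review Extension: 1329 days (within the 1471-day cap) → +1329 days → 14 May 2019.
Administrative Delay Adjustment: +472 days → 28 August 2020.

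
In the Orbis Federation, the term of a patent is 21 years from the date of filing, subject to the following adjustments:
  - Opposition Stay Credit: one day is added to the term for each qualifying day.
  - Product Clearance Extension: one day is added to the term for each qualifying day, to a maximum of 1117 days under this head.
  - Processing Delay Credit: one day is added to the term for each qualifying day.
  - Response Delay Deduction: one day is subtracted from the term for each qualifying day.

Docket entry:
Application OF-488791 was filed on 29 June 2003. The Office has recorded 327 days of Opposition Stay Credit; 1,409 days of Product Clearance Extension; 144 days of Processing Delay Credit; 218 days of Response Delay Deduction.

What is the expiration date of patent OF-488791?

March 30, 2028

Base term: filing date + 21 years → 29 June 2024.
Opposition Stay Credit: +327 days → 22 May 2025.
Product Clearance Extension: 1409 days claimed exceeds the 1117-day cap, so +1117 days → 12 June 2028.
Processing Delay Credit: +144 days → 3 November 2028.
Response Delay Deduction: −218 days → 30 March 2028.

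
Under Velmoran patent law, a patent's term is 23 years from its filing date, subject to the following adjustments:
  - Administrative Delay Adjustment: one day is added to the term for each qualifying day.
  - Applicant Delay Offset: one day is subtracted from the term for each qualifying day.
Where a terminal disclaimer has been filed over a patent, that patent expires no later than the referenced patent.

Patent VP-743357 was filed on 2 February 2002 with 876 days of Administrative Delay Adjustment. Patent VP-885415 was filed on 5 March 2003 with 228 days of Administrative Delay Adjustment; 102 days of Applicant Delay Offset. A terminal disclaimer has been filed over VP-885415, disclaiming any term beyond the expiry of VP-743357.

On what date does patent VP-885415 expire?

2026-07-09

Natural term of VP-885415:
  Base: filing + 23 years → 5 March 2026.
  Administrative Delay Adjustment: +228 days → 19 October 2026.
  Applicant Delay Offset: −102 days → 9 July 2026.
Expiry of referenced patent VP-743357:
  Base: filing + 23 years → 2 February 2025.
  Administrative Delay Adjustment: +876 days → 28 June 2027.
Terminal disclaimer: VP-885415 expires on the earlier of 9 July 2026 and 28 June 2027.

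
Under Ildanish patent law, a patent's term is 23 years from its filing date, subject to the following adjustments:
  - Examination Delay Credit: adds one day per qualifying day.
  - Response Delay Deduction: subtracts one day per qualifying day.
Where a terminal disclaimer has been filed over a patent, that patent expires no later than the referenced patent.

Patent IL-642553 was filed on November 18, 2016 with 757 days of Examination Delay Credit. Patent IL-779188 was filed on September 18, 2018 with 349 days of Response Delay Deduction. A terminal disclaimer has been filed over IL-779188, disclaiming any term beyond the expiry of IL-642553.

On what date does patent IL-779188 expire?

October 4, 2040

Natural term of IL-779188:
  Base: filing + 23 years → 18 September 2041.
  Response Delay Deduction: −349 days → 4 October 2040.
Expiry of referenced patent IL-642553:
  Base: filing + 23 years → 18 November 2039.
  Examination Delay Credit: +757 days → 14 December 2041.
Terminal disclaimer: IL-779188 expires on the earlier of 4 October 2040 and 14 December 2041.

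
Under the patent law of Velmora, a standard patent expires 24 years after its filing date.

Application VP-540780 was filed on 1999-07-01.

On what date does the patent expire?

Filing date + 24 years → 1 July 2023.

July 1, 2023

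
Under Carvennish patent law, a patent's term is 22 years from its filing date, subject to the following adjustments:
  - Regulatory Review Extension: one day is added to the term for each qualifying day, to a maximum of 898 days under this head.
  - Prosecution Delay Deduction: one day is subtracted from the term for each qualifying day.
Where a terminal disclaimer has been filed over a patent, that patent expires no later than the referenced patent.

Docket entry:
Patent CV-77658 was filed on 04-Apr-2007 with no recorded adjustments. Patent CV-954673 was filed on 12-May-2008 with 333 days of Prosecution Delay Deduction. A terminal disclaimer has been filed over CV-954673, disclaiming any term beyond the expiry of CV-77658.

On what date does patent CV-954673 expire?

2029-04-04

Natural term of CV-954673:
  Base: filing + 22 years → 12 May 2030.
  Prosecution Delay Deduction: −333 days → 13 June 2029.
Expiry of referenced patent CV-77658:
  Base: filing + 22 years → 4 April 2029.
Terminal disclaimer: CV-954673 expires on the earlier of 13 June 2029 and 4 April 2029.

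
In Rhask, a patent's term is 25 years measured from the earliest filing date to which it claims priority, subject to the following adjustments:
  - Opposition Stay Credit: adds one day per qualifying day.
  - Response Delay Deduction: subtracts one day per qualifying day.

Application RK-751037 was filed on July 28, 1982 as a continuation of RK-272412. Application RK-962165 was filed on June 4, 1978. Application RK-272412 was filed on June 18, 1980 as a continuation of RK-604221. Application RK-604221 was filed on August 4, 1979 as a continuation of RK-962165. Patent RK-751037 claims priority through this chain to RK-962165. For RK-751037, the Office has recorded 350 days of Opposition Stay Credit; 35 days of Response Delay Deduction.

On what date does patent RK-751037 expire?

2004-04-14

Earliest priority filing: 4 June 1978.
Base term: 4 June 1978 + 25 years → 4 June 2003.
Opposition Stay Credit: +350 days → 19 May 2004.
Response Delay Deduction: −35 days → 14 April 2004.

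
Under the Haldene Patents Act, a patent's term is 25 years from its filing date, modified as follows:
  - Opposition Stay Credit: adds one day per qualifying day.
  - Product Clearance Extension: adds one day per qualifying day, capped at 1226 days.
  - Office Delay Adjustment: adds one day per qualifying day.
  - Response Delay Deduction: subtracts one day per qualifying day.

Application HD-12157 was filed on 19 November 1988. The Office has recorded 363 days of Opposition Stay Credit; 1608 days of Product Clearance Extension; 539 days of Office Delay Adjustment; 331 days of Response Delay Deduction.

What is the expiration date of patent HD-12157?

2018-10-21

Base term: filing date + 25 years → 19 November 2013.
Opposition Stay Credit: +363 days → 17 November 2014.
Product Clearance Extension: 1608 days claimed exceeds the 1226-day cap, so +1226 days → 27 March 2018.
Office Delay Adjustment: +539 days → 17 September 2019.
Response Delay Deduction: −331 days → 21 October 2018.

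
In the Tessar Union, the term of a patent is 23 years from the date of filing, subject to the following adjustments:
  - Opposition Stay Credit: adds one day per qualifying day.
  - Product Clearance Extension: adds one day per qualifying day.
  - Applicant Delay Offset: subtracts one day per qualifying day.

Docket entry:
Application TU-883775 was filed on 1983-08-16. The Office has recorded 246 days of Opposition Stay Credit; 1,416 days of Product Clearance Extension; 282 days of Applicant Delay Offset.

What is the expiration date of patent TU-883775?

Base term: filing date + 23 years → 16 August 2006.
Opposition Stay Credit: +246 days → 19 April 2007.
Product Clearance Extension: +1416 days → 5 March 2011.
Applicant Delay Offset: −282 days → 27 May 2010.

May 27, 2010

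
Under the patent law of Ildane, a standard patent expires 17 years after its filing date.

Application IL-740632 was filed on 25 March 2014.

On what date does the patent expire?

Filing date + 17 years → 25 March 2031.

March 25, 2031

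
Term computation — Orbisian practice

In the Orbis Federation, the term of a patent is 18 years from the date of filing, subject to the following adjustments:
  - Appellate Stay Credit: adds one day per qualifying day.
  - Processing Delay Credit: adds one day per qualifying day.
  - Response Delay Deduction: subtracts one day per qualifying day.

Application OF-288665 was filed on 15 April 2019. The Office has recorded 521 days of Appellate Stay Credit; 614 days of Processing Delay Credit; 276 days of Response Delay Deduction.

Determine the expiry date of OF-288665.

August 22, 2039

Base term: filing date + 18 years → 15 April 2037.
Appellate Stay Credit: +521 days → 18 September 2038.
Processing Delay Credit: +614 days → 24 May 2040.
Response Delay Deduction: −276 days → 22 August 2039.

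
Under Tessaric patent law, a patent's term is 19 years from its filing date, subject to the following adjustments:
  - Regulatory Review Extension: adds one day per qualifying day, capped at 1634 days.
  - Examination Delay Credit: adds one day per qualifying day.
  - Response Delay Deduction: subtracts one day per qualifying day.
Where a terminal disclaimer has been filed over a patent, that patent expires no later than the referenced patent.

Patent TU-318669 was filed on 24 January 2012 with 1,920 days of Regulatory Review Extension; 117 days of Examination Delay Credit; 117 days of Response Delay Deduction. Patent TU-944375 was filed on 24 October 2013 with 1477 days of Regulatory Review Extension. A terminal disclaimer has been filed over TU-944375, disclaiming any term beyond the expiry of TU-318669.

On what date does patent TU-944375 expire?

2035-07-16

Natural term of TU-944375:
  Base: filing + 19 years → 24 October 2032.
  Regulatory Review Extension: 1477 days (within the 1634-day cap) → +1477 days → 9 November 2036.
Expiry of referenced patent TU-318669:
  Base: filing + 19 years → 24 January 2031.
  Regulatory Review Extension: 1920 days claimed exceeds the 1634-day cap, so +1634 days → 16 July 2035.
  Examination Delay Credit: +117 days → 10 November 2035.
  Response Delay Deduction: −117 days → 16 July 2035.
Terminal disclaimer: TU-944375 expires on the earlier of 9 November 2036 and 16 July 2035.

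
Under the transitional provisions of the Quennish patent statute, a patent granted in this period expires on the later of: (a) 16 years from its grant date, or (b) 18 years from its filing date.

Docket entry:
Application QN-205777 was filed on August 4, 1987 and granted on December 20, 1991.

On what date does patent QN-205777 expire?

2007-12-20

(a) grant + 16 years → 20 December 2007.
(b) filing + 18 years → 4 August 2005.
Later of the two: 20 December 2007.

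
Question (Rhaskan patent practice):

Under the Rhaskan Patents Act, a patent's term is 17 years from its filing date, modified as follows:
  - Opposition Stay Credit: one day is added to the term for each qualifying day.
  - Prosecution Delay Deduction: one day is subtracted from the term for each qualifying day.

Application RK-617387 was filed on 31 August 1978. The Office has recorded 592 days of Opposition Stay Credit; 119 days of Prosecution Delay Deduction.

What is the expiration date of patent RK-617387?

Base term: filing date + 17 years → 31 August 1995.
Opposition Stay Credit: +592 days → 14 April 1997.
Prosecution Delay Deduction: −119 days → 16 December 1996.

December 16, 1996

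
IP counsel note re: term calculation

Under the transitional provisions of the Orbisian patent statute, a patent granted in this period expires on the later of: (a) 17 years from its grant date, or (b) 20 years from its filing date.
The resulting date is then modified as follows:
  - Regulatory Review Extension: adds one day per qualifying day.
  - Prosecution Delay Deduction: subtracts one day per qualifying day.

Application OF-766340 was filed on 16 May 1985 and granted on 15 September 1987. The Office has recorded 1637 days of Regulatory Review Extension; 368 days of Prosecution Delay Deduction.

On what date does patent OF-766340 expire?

(a) grant + 17 years → 15 September 2004.
(b) filing + 20 years → 16 May 2005.
Later of the two: 16 May 2005.
Regulatory Review Extension: +1637 days → 8 November 2009.
Prosecution Delay Deduction: −368 days → 5 November 2008.

November 5, 2008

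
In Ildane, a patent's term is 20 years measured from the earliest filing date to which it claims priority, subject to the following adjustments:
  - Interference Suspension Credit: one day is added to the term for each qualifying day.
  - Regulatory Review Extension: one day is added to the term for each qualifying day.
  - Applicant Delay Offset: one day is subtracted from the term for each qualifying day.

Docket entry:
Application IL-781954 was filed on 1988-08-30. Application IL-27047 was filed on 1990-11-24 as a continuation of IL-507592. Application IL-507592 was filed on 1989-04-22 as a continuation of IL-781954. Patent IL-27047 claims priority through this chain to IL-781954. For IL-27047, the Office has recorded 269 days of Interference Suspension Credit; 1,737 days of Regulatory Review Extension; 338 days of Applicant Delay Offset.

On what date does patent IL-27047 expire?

March 25, 2013

Earliest priority filing: 30 August 1988.
Base term: 30 August 1988 + 20 years → 30 August 2008.
Interference Suspension Credit: +269 days → 26 May 2009.
Regulatory Review Extension: +1737 days → 26 February 2014.
Applicant Delay Offset: −338 days → 25 March 2013.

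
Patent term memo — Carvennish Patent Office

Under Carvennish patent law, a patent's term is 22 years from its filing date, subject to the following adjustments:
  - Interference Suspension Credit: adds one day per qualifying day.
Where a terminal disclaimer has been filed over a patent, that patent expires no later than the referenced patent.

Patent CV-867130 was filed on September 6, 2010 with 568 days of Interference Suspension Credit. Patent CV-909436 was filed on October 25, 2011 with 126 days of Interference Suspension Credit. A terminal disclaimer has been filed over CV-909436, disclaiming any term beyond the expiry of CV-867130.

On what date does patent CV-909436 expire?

2034-02-28

Natural term of CV-909436:
  Base: filing + 22 years → 25 October 2033.
  Interference Suspension Credit: +126 days → 28 February 2034.
Expiry of referenced patent CV-867130:
  Base: filing + 22 years → 6 September 2032.
  Interference Suspension Credit: +568 days → 28 March 2034.
Terminal disclaimer: CV-909436 expires on the earlier of 28 February 2034 and 28 March 2034.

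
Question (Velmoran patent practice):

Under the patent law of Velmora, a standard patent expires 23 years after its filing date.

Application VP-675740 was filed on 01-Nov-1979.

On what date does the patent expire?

November 1, 2002

Filing date + 23 years → 1 November 2002.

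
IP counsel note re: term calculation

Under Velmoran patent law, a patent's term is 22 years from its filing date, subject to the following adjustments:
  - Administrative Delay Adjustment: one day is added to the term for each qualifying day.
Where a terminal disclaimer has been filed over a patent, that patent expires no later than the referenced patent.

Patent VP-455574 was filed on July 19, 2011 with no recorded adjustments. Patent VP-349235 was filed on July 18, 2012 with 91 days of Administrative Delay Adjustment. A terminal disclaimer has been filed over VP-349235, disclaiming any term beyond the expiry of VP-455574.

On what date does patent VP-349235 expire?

Natural term of VP-349235:
  Base: filing + 22 years → 18 July 2034.
  Administrative Delay Adjustment: +91 days → 17 October 2034.
Expiry of referenced patent VP-455574:
  Base: filing + 22 years → 19 July 2033.
Terminal disclaimer: VP-349235 expires on the earlier of 17 October 2034 and 19 July 2033.

2033-07-19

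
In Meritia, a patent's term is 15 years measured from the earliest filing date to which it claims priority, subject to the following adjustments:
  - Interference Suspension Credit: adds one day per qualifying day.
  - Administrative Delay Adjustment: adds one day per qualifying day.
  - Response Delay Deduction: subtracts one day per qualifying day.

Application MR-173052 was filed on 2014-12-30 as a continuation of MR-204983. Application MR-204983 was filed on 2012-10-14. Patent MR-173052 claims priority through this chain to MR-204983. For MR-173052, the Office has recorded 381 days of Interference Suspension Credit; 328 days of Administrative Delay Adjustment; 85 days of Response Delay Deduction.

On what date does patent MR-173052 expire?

Earliest priority filing: 14 October 2012.
Base term: 14 October 2012 + 15 years → 14 October 2027.
Interference Suspension Credit: +381 days → 29 October 2028.
Administrative Delay Adjustment: +328 days → 22 September 2029.
Response Delay Deduction: −85 days → 29 June 2029.

June 29, 2029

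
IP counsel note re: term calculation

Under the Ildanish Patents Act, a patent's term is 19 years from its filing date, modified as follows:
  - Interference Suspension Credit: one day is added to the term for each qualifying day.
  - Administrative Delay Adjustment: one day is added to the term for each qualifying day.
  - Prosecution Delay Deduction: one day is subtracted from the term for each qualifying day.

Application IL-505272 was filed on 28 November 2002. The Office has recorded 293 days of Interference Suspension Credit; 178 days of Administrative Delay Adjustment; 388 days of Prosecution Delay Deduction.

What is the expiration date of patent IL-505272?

February 19, 2022

Base term: filing date + 19 years → 28 November 2021.
Interference Suspension Credit: +293 days → 17 September 2022.
Administrative Delay Adjustment: +178 days → 14 March 2023.
Prosecution Delay Deduction: −388 days → 19 February 2022.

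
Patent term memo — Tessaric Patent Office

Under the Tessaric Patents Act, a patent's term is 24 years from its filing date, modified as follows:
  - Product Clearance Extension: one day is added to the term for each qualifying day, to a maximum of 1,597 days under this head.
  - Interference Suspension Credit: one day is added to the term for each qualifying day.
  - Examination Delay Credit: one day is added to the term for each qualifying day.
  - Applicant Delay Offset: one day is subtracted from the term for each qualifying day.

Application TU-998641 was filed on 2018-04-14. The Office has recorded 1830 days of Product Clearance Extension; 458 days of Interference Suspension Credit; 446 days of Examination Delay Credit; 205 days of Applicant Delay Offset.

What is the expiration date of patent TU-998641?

2048-07-27

Base term: filing date + 24 years → 14 April 2042.
Product Clearance Extension: 1830 days claimed exceeds the 1597-day cap, so +1597 days → 28 August 2046.
Interference Suspension Credit: +458 days → 29 November 2047.
Examination Delay Credit: +446 days → 17 February 2049.
Applicant Delay Offset: −205 days → 27 July 2048.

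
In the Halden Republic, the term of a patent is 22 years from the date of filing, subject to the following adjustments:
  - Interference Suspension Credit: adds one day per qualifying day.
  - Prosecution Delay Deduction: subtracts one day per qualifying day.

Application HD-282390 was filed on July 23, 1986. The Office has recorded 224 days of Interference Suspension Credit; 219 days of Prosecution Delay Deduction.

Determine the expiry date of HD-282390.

Base term: filing date + 22 years → 23 July 2008.
Interference Suspension Credit: +224 days → 4 March 2009.
Prosecution Delay Deduction: −219 days → 28 July 2008.

July 28, 2008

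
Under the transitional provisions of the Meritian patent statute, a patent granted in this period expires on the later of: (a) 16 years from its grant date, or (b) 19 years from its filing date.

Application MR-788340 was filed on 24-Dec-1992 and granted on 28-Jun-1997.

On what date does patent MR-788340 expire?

(a) grant + 16 years → 28 June 2013.
(b) filing + 19 years → 24 December 2011.
Later of the two: 28 June 2013.

June 28, 2013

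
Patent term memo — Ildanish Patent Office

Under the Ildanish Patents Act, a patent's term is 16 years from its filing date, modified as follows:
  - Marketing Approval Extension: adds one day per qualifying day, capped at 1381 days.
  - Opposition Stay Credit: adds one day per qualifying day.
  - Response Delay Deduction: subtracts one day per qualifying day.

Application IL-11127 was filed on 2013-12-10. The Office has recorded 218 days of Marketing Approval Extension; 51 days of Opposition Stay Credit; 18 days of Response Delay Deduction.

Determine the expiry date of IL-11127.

August 18, 2030

Base term: filing date + 16 years → 10 December 2029.
Marketing Approval Extension: 218 days (within the 1381-day cap) → +218 days → 16 July 2030.
Opposition Stay Credit: +51 days → 5 September 2030.
Response Delay Deduction: −18 days → 18 August 2030.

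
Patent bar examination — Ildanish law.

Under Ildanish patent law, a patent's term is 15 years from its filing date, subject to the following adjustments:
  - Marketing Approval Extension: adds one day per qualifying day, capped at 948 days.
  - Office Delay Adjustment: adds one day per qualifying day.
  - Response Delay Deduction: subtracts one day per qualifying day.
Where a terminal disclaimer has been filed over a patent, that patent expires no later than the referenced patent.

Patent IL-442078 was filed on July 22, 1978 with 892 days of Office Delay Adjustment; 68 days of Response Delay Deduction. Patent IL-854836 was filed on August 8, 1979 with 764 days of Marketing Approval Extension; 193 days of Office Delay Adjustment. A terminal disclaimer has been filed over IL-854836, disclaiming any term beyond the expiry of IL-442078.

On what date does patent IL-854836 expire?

October 24, 1995

Natural term of IL-854836:
  Base: filing + 15 years → 8 August 1994.
  Marketing Approval Extension: 764 days (within the 948-day cap) → +764 days → 10 September 1996.
  Office Delay Adjustment: +193 days → 22 March 1997.
Expiry of referenced patent IL-442078:
  Base: filing + 15 years → 22 July 1993.
  Office Delay Adjustment: +892 days → 31 December 1995.
  Response Delay Deduction: −68 days → 24 October 1995.
Terminal disclaimer: IL-854836 expires on the earlier of 22 March 1997 and 24 October 1995.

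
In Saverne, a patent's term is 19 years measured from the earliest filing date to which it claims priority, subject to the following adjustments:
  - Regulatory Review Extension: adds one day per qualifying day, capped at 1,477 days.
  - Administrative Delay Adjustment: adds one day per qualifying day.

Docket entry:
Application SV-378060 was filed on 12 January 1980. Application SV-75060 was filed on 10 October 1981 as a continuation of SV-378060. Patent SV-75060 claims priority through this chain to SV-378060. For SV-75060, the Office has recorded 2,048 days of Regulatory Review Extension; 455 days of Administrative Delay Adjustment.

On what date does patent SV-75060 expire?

Earliest priority filing: 12 January 1980.
Base term: 12 January 1980 + 19 years → 12 January 1999.
Regulatory Review Extension: 2048 days claimed exceeds the 1477-day cap, so +1477 days → 28 January 2003.
Administrative Delay Adjustment: +455 days → 27 April 2004.

2004-04-27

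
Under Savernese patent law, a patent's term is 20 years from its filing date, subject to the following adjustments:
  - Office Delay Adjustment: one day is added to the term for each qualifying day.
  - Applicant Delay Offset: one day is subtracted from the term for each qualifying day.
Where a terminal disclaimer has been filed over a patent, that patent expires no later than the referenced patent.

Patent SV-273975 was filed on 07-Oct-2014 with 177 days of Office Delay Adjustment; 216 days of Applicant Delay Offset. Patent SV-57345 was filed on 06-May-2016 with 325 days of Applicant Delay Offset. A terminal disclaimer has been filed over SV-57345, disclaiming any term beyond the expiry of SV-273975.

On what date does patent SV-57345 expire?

Natural term of SV-57345:
  Base: filing + 20 years → 6 May 2036.
  Applicant Delay Offset: −325 days → 16 June 2035.
Expiry of referenced patent SV-273975:
  Base: filing + 20 years → 7 October 2034.
  Office Delay Adjustment: +177 days → 2 April 2035.
  Applicant Delay Offset: −216 days → 29 August 2034.
Terminal disclaimer: SV-57345 expires on the earlier of 16 June 2035 and 29 August 2034.

August 29, 2034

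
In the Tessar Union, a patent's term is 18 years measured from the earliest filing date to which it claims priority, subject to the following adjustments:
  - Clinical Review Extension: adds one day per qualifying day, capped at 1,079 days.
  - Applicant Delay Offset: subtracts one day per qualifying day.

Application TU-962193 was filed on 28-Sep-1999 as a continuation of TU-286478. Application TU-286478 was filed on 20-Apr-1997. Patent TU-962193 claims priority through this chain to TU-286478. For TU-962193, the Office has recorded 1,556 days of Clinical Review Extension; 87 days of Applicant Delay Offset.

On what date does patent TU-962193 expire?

Earliest priority filing: 20 April 1997.
Base term: 20 April 1997 + 18 years → 20 April 2015.
Clinical Review Extension: 1556 days claimed exceeds the 1079-day cap, so +1079 days → 3 April 2018.
Applicant Delay Offset: −87 days → 6 January 2018.

2018-01-06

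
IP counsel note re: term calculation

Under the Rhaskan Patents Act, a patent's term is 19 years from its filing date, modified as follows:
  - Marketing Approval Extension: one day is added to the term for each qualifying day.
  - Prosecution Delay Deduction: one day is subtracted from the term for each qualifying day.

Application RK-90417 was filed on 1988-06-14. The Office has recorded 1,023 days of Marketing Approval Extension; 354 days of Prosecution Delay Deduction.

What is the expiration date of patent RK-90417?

April 13, 2009

Base term: filing date + 19 years → 14 June 2007.
Marketing Approval Extension: +1023 days → 2 April 2010.
Prosecution Delay Deduction: −354 days → 13 April 2009.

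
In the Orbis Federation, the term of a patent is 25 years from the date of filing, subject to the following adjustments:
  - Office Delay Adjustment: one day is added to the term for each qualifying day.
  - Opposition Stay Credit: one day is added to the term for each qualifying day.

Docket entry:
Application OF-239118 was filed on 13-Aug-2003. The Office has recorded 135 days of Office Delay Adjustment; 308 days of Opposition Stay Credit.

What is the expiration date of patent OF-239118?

October 30, 2029

Base term: filing date + 25 years → 13 August 2028.
Office Delay Adjustment: +135 days → 26 December 2028.
Opposition Stay Credit: +308 days → 30 October 2029.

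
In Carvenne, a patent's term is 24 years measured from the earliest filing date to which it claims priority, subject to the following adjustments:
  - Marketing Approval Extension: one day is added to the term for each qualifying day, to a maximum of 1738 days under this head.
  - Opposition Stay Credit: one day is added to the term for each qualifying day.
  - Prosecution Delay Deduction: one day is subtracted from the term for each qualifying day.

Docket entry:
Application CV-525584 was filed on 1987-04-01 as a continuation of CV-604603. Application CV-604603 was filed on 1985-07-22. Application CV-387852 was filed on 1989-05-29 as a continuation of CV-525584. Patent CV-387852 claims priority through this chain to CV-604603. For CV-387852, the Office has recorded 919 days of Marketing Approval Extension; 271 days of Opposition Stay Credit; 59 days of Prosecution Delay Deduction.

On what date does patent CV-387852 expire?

August 26, 2012

Earliest priority filing: 22 July 1985.
Base term: 22 July 1985 + 24 years → 22 July 2009.
Marketing Approval Extension: 919 days (within the 1738-day cap) → +919 days → 27 January 2012.
Opposition Stay Credit: +271 days → 24 October 2012.
Prosecution Delay Deduction: −59 days → 26 August 2012.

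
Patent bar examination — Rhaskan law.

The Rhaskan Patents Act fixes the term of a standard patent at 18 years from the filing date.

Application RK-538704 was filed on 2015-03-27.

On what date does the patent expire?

March 27, 2033

Filing date + 18 years → 27 March 2033.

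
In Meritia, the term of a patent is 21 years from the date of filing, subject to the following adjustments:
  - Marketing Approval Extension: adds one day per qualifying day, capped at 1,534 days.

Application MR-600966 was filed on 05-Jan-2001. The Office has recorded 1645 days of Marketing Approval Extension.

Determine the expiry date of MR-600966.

Base term: filing date + 21 years → 5 January 2022.
Marketing Approval Extension: 1645 days claimed exceeds the 1534-day cap, so +1534 days → 19 March 2026.

2026-03-19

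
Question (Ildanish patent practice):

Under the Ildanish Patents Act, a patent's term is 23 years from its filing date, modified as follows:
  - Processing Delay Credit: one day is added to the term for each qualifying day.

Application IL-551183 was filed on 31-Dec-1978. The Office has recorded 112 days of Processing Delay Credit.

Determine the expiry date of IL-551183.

Base term: filing date + 23 years → 31 December 2001.
Processing Delay Credit: +112 days → 22 April 2002.

2002-04-22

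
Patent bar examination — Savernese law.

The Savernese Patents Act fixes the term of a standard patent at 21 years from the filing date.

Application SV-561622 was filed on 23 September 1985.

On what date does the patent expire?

Filing date + 21 years → 23 September 2006.

2006-09-23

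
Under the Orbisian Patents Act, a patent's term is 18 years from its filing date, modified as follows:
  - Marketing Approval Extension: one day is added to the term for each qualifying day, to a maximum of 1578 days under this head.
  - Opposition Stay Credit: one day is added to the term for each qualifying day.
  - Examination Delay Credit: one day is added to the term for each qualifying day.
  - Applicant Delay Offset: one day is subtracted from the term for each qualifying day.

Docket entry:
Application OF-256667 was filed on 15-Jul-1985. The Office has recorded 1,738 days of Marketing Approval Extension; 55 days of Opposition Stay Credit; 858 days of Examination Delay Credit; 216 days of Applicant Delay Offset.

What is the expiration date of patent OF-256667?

October 6, 2009

Base term: filing date + 18 years → 15 July 2003.
Marketing Approval Extension: 1738 days claimed exceeds the 1578-day cap, so +1578 days → 9 November 2007.
Opposition Stay Credit: +55 days → 3 January 2008.
Examination Delay Credit: +858 days → 10 May 2010.
Applicant Delay Offset: −216 days → 6 October 2009.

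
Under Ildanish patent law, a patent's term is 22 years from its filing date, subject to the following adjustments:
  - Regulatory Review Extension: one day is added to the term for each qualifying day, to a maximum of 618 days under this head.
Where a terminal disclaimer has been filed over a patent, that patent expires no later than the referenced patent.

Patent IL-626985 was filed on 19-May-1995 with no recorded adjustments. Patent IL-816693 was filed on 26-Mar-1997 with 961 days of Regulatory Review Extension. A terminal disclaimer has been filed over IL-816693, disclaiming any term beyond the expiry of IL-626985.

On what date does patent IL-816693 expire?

Natural term of IL-816693:
  Base: filing + 22 years → 26 March 2019.
  Regulatory Review Extension: 961 days claimed exceeds the 618-day cap, so +618 days → 3 December 2020.
Expiry of referenced patent IL-626985:
  Base: filing + 22 years → 19 May 2017.
Terminal disclaimer: IL-816693 expires on the earlier of 3 December 2020 and 19 May 2017.

2017-05-19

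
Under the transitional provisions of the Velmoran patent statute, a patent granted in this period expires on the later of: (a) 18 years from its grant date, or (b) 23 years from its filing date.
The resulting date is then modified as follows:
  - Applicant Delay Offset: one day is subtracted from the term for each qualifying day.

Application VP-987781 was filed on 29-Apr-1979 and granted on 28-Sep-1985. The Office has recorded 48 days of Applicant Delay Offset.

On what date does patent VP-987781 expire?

2003-08-11

(a) grant + 18 years → 28 September 2003.
(b) filing + 23 years → 29 April 2002.
Later of the two: 28 September 2003.
Applicant Delay Offset: −48 days → 11 August 2003.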